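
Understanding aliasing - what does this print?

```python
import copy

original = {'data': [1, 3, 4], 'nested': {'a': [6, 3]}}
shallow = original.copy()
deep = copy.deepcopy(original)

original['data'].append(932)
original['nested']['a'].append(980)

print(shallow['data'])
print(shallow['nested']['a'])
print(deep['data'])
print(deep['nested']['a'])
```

Key concept: comparing shallow vs deep copy.
Step by step:
`original = {'data': [1, 3, 4], 'nested': {'a': [6, 3]}}` → original = {'data': [1, 3, 4], 'nested': {'a': [6, 3]}}
`shallow = original.copy()` → shallow = {'data': [1, 3, 4], 'nested': {'a': [6, 3]}}
`deep = copy.deepcopy(original)` → deep = {'data': [1, 3, 4], 'nested': {'a': [6, 3]}}
`original['data'].append(932)` → original = {'data': [1, 3, 4, 932], 'nested': {'a': [6, 3]}}; shallow = {'data': [1, 3, 4, 932], 'nested': {'a': [6, 3]}}
`original['nested']['a'].append(980)` → original = {'data': [1, 3, 4, 932], 'nested': {'a': [6, 3, 980]}}; shallow = {'data': [1, 3, 4, 932], 'nested': {'a': [6, 3, 980]}}
`print(shallow['data'])` → prints [1, 3, 4, 932]
`print(shallow['nested']['a'])` → prints [6, 3, 980]
`print(deep['data'])` → prints [1, 3, 4]
`print(deep['nested']['a'])` → prints [6, 3]

Answer:
[1, 3, 4, 932]
[6, 3, 980]
[1, 3, 4]
[6, 3]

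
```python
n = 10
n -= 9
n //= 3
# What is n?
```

Trace:
`n = 10` → n = 10
`n -= 9` → n = 1
`n //= 3` → n = 0
So n = 0

Answer: 0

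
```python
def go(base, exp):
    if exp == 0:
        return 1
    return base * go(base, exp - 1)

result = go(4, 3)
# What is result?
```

go(4, 3) = 4 * 4 * 4 = 64

Answer: 64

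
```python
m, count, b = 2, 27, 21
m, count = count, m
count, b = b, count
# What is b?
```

Trace:
`m, count, b = 2, 27, 21` → m = 2; count = 27; b = 21
`m, count = count, m` → m = 27; count = 2
`count, b = b, count` → count = 21; b = 2
So b = 2

Answer: 2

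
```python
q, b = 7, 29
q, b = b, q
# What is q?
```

Trace:
`q, b = 7, 29` → q = 7; b = 29
`q, b = b, q` → q = 29; b = 7
So q = 29

Answer: 29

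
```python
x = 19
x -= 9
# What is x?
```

Trace:
`x = 19` → x = 19
`x -= 9` → x = 10
So x = 10

Answer: 10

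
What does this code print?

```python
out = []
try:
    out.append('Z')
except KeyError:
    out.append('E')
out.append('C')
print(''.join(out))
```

Execution trace: 'Z' (try body, no exception) → 'C' (after the try/except). Output: ZC

Answer: ZC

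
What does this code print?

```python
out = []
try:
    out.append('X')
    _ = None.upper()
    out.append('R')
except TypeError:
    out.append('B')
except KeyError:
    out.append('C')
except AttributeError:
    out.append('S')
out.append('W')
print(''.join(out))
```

Execution trace: 'X' (try body) → 'S' (except AttributeError) → 'W' (after the try/except). Output: XSW

Answer: XSW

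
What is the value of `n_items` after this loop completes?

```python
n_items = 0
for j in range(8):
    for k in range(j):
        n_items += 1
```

Triangle number: 0+1+2+...+7
`n_items` takes the values: 0 → 1 → 2 → 3 → 4 → 5 → 6 → 7 → 8 → 9 → 10 → 11 → 12 → 13 → 14 → 15 → 16 → 17 → 18 → 19 → 20 → 21 → 22 → 23 → 24 → 25 → 26 → 27 → 28

Answer: 28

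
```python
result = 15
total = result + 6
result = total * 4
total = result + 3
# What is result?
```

Trace:
`result = 15` → result = 15
`total = result + 6` → total = 21
`result = total * 4` → result = 84
`total = result + 3` → total = 87
So result = 84

Answer: 84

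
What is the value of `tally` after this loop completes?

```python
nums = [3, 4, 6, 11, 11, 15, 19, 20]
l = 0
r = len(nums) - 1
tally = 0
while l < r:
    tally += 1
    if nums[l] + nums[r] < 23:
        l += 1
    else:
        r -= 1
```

Steps to find pair summing to 23
`tally` takes the values: 0 → 1 → 2 → 3 → 4 → 5 → 6 → 7

Answer: 7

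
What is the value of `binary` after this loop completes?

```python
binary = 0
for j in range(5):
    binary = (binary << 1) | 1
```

Build 5 consecutive 1-bits: 0b11111
`binary` takes the values: 0 → 1 → 3 → 7 → 15 → 31

Answer: 31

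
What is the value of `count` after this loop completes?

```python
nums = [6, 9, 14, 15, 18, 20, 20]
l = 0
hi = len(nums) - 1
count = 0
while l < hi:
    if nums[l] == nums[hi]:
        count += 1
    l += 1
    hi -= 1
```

Count matching pairs from ends
`count` takes the values: 0

Answer: 0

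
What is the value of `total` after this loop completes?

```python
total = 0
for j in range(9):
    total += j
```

Sum of 0 to 8 = 36
`total` takes the values: 0 → 1 → 3 → 6 → 10 → 15 → 21 → 28 → 36

Answer: 36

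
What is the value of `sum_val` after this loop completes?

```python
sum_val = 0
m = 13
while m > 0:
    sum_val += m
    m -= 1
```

Sum 13 down to 1
`sum_val` takes the values: 0 → 13 → 25 → 36 → 46 → 55 → 63 → 70 → 76 → 81 → 85 → 88 → 90 → 91

Answer: 91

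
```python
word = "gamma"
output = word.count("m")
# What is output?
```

Trace:
`word = "gamma"` → word = 'gamma'
`output = word.count("m")` → output = 2
So output = 2

Answer: 2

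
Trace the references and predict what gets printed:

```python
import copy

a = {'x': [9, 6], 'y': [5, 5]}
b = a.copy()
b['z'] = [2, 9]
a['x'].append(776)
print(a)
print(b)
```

Key concept: shallow copy of dict with mutable values.
Step by step:
`a = {'x': [9, 6], 'y': [5, 5]}` → a = {'x': [9, 6], 'y': [5, 5]}
`b = a.copy()` → b = {'x': [9, 6], 'y': [5, 5]}
`b['z'] = [2, 9]` → b = {'x': [9, 6], 'y': [5, 5], 'z': [2, 9]}
`a['x'].append(776)` → a = {'x': [9, 6, 776], 'y': [5, 5]}; b = {'x': [9, 6, 776], 'y': [5, 5], 'z': [2, 9]}
`print(a)` → prints {'x': [9, 6, 776], 'y': [5, 5]}
`print(b)` → prints {'x': [9, 6, 776], 'y': [5, 5], 'z': [2, 9]}

Answer:
{'x': [9, 6, 776], 'y': [5, 5]}
{'x': [9, 6, 776], 'y': [5, 5], 'z': [2, 9]}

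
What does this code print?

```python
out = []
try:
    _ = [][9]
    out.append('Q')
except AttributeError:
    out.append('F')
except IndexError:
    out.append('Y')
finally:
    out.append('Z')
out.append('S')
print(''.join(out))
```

Execution trace: 'Y' (except IndexError) → 'Z' (finally) → 'S' (after the try/except). Output: YZS

Answer: YZS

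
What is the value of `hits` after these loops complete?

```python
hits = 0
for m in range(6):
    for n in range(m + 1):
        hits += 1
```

Triangle: 1 + 2 + ... + 6
`hits` takes the values: 0 → 1 → 2 → 3 → 4 → 5 → 6 → 7 → 8 → 9 → 10 → 11 → 12 → 13 → 14 → 15 → 16 → 17 → 18 → 19 → 20 → 21

Answer: 21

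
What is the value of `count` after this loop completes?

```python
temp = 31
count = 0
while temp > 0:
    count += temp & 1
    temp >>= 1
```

Count set bits in 31 (binary: 0b11111)
`count` takes the values: 0 → 1 → 2 → 3 → 4 → 5

Answer: 5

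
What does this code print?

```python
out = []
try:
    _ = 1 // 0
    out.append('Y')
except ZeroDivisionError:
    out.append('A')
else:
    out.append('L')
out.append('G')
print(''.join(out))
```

Execution trace: 'A' (except ZeroDivisionError) → 'G' (after the try/except). Output: AG

Answer: AG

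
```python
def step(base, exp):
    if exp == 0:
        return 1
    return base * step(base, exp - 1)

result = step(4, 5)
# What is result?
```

step(4, 5) = 4 * 4 * 4 * 4 * 4 = 1024

Answer: 1024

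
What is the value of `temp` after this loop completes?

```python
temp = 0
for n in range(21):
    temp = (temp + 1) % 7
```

Increment mod 7, 21 times = 0
`temp` takes the values: 0 → 1 → 2 → 3 → 4 → 5 → 6 → 0 → 1 → 2 → 3 → 4 → 5 → 6 → 0 → 1 → 2 → 3 → 4 → 5 → 6 → 0

Answer: 0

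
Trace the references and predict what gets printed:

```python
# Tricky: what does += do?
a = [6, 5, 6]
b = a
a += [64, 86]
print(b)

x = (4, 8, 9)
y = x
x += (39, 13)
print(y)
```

Key concept: += behavior differs for mutable vs immutable.
Step by step:
`a = [6, 5, 6]` → a = [6, 5, 6]
`b = a` → b = [6, 5, 6] (same object as a)
`a += [64, 86]` → a = [6, 5, 6, 64, 86] (same object as b); b = [6, 5, 6, 64, 86] (same object as a)
`print(b)` → prints [6, 5, 6, 64, 86]
`x = (4, 8, 9)` → x = (4, 8, 9)
`y = x` → y = (4, 8, 9)
`x += (39, 13)` → x = (4, 8, 9, 39, 13)
`print(y)` → prints (4, 8, 9)

Answer:
[6, 5, 6, 64, 86]
(4, 8, 9)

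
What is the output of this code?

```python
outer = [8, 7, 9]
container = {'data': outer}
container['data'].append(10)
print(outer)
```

Key concept: dict holds reference to list.
Step by step:
`outer = [8, 7, 9]` → outer = [8, 7, 9]
`container = {'data': outer}` → container = {'data': [8, 7, 9]}
`container['data'].append(10)` → outer = [8, 7, 9, 10]; container = {'data': [8, 7, 9, 10]}
`print(outer)` → prints [8, 7, 9, 10]

Answer: [8, 7, 9, 10]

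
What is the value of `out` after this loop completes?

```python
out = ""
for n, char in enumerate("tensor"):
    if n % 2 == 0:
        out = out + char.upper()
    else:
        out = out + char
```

Uppercase even positions in 'tensor'
`out` takes the values: "" → "T" → "Te" → "TeN" → "TeNs" → "TeNsO" → "TeNsOr"

Answer: "TeNsOr"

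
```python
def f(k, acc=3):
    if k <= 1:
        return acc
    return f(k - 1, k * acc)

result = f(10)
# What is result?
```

Accumulator trace (n, acc): (10, 3) -> (9, 30) -> (8, 270) -> (7, 2160) -> (6, 15120) -> (5, 90720) -> (4, 453600) -> (3, 1814400) -> (2, 5443200) -> (1, 10886400) -> return 10886400

Answer: 10886400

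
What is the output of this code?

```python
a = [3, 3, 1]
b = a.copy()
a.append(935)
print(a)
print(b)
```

Key concept: list.copy() creates independent copy.
Step by step:
`a = [3, 3, 1]` → a = [3, 3, 1]
`b = a.copy()` → b = [3, 3, 1]
`a.append(935)` → a = [3, 3, 1, 935]
`print(a)` → prints [3, 3, 1, 935]
`print(b)` → prints [3, 3, 1]

Answer:
[3, 3, 1, 935]
[3, 3, 1]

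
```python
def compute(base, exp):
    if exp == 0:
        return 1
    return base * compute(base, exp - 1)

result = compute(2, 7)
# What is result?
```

compute(2, 7) = 2 * 2 * 2 * 2 * 2 * 2 * 2 = 128

Answer: 128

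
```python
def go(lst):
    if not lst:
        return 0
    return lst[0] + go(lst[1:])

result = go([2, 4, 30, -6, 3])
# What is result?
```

2 + 4 + 30 + (-6) + 3 + 0 = 33

Answer: 33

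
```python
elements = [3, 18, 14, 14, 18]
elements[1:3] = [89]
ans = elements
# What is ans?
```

Trace:
`elements = [3, 18, 14, 14, 18]` → elements = [3, 18, 14, 14, 18]
`elements[1:3] = [89]` → elements = [3, 89, 14, 18]
`ans = elements` → ans = [3, 89, 14, 18]
So ans = [3, 89, 14, 18]

Answer: [3, 89, 14, 18]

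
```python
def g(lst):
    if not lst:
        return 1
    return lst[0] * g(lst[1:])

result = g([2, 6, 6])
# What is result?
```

Product over [2, 6, 6] = 2 * 6 * 6 = 72

Answer: 72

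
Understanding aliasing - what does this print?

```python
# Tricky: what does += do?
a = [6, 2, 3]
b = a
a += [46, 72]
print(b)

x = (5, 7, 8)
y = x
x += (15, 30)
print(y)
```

Key concept: += behavior differs for mutable vs immutable.
Step by step:
`a = [6, 2, 3]` → a = [6, 2, 3]
`b = a` → b = [6, 2, 3] (same object as a)
`a += [46, 72]` → a = [6, 2, 3, 46, 72] (same object as b); b = [6, 2, 3, 46, 72] (same object as a)
`print(b)` → prints [6, 2, 3, 46, 72]
`x = (5, 7, 8)` → x = (5, 7, 8)
`y = x` → y = (5, 7, 8)
`x += (15, 30)` → x = (5, 7, 8, 15, 30)
`print(y)` → prints (5, 7, 8)

Answer:
[6, 2, 3, 46, 72]
(5, 7, 8)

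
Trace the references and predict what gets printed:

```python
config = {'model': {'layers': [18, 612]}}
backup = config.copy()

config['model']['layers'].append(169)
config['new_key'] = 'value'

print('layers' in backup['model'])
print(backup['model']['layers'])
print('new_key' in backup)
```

Key concept: shallow copy gotcha with nested dict.
Step by step:
`config = {'model': {'layers': [18, 612]}}` → config = {'model': {'layers': [18, 612]}}
`backup = config.copy()` → backup = {'model': {'layers': [18, 612]}}
`config['model']['layers'].append(169)` → config = {'model': {'layers': [18, 612, 169]}}; backup = {'model': {'layers': [18, 612, 169]}}
`config['new_key'] = 'value'` → config = {'model': {'layers': [18, 612, 169]}, 'new_key': 'value'}
`print('layers' in backup['model'])` → prints True
`print(backup['model']['layers'])` → prints [18, 612, 169]
`print('new_key' in backup)` → prints False

Answer:
True
[18, 612, 169]
False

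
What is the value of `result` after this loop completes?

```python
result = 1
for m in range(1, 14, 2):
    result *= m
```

Product of 1, 3, 5, ... up to 13
`result` takes the values: 1 → 3 → 15 → 105 → 945 → 10395 → 135135

Answer: 135135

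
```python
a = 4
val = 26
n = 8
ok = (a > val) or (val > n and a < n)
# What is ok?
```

Trace:
`a = 4` → a = 4
`val = 26` → val = 26
`n = 8` → n = 8
`ok = (a > val) or (val > n and a < n)` → ok = True
So ok = True

Answer: True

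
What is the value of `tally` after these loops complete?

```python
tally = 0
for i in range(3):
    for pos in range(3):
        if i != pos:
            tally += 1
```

3² - 3 (exclude diagonal)
`tally` takes the values: 0 → 1 → 2 → 3 → 4 → 5 → 6

Answer: 6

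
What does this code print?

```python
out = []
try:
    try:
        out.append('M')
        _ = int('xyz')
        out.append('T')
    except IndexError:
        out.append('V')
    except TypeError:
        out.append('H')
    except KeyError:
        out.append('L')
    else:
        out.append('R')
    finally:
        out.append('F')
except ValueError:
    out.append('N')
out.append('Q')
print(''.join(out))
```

Execution trace: 'M' (inner try body) → 'F' (inner finally) → 'N' (outer except ValueError) → 'Q' (after the try/except). Output: MFNQ

Answer: MFNQ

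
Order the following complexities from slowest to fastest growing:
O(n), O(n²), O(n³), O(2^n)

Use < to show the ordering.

Ordered by growth rate: O(n) < O(n²) < O(n³) < O(2^n)

Answer: O(n) < O(n²) < O(n³) < O(2^n)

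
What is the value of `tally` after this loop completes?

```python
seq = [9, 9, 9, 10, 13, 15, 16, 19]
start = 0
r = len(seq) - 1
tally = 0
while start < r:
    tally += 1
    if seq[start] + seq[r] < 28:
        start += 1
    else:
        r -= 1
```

Steps to find pair summing to 28
`tally` takes the values: 0 → 1 → 2 → 3 → 4 → 5 → 6 → 7

Answer: 7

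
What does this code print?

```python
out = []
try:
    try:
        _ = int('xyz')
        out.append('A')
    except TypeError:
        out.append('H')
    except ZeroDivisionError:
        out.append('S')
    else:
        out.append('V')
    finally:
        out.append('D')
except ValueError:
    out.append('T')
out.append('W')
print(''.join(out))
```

Execution trace: 'D' (finally) → 'T' (outer except ValueError) → 'W' (after the try/except). Output: DTW

Answer: DTW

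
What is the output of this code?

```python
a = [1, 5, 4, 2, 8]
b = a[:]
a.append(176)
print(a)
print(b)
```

Key concept: slice [:] creates copy.
Step by step:
`a = [1, 5, 4, 2, 8]` → a = [1, 5, 4, 2, 8]
`b = a[:]` → b = [1, 5, 4, 2, 8]
`a.append(176)` → a = [1, 5, 4, 2, 8, 176]
`print(a)` → prints [1, 5, 4, 2, 8, 176]
`print(b)` → prints [1, 5, 4, 2, 8]

Answer:
[1, 5, 4, 2, 8, 176]
[1, 5, 4, 2, 8]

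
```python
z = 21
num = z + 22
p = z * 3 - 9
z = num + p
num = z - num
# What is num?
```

Trace:
`z = 21` → z = 21
`num = z + 22` → num = 43
`p = z * 3 - 9` → p = 54
`z = num + p` → z = 97
`num = z - num` → num = 54
So num = 54

Answer: 54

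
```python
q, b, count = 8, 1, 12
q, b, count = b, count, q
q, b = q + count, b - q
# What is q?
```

Trace:
`q, b, count = 8, 1, 12` → q = 8; b = 1; count = 12
`q, b, count = b, count, q` → q = 1; b = 12; count = 8
`q, b = q + count, b - q` → q = 9; b = 11
So q = 9

Answer: 9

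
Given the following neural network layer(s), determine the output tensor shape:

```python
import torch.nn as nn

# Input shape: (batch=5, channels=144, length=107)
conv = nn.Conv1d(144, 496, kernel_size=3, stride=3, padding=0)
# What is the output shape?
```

Input: (5, 144, 107) -> Output: (5, 496, 35)

Answer: (5, 496, 35)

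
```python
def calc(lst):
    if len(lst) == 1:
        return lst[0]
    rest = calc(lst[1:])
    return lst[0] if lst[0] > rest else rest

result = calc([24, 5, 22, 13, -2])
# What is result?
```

Recursive max over [24, 5, 22, 13, -2] = 24

Answer: 24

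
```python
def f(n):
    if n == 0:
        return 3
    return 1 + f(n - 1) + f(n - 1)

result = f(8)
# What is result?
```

f(n) = 1 + 2·f(n-1), f(0)=3. Closed form: (3+1)·2^8 - 1 = 1023.

Answer: 1023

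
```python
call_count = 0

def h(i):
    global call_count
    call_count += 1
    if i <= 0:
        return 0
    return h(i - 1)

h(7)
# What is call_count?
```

Linear recursion stepping by 1: 8 calls from i=7 down to ≤0.

Answer: 8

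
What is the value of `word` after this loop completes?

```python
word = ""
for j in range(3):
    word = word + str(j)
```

Concatenate digits 0 to 2
`word` takes the values: "" → "0" → "01" → "012"

Answer: "012"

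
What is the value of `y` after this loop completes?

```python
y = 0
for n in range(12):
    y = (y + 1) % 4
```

Increment mod 4, 12 times = 0
`y` takes the values: 0 → 1 → 2 → 3 → 0 → 1 → 2 → 3 → 0 → 1 → 2 → 3 → 0

Answer: 0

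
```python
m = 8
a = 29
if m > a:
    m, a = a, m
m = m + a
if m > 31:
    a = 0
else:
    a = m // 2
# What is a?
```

Trace:
`m = 8` → m = 8
`a = 29` → a = 29
`if m > a: ...` → m > a is False → no variable changes
`m = m + a` → m = 37
`if m > 31: ...` → m > 31 is True → a = 0
So a = 0

Answer: 0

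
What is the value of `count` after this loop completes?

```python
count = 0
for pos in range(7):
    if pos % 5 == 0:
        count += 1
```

Count numbers divisible by 5 in range(7)
`count` takes the values: 0 → 1 → 2

Answer: 2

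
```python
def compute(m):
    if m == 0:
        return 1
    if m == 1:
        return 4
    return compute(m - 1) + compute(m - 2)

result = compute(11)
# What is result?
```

Build up from base cases: compute(0)=1, compute(1)=4, compute(2)=5, compute(3)=9, compute(4)=14, compute(5)=23, compute(6)=37, ..., compute(11)=411

Answer: 411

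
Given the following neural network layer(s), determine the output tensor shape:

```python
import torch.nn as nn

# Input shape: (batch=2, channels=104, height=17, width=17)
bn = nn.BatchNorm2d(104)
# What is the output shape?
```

Input: (2, 104, 17, 17) -> Output: (2, 104, 17, 17)

Answer: (2, 104, 17, 17)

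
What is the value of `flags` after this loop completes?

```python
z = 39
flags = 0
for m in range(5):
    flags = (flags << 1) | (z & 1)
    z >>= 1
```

Reverse lowest 5 bits of 39
`flags` takes the values: 0 → 1 → 3 → 7 → 14 → 28

Answer: 28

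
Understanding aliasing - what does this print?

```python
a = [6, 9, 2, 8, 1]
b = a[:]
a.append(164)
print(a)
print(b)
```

Key concept: slice [:] creates copy.
Step by step:
`a = [6, 9, 2, 8, 1]` → a = [6, 9, 2, 8, 1]
`b = a[:]` → b = [6, 9, 2, 8, 1]
`a.append(164)` → a = [6, 9, 2, 8, 1, 164]
`print(a)` → prints [6, 9, 2, 8, 1, 164]
`print(b)` → prints [6, 9, 2, 8, 1]

Answer:
[6, 9, 2, 8, 1, 164]
[6, 9, 2, 8, 1]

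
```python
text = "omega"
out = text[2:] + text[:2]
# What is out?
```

Trace:
`text = "omega"` → text = 'omega'
`out = text[2:] + text[:2]` → out = 'egaom'
So out = 'egaom'

Answer: 'egaom'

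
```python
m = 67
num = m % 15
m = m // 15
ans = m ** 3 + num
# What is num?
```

Trace:
`m = 67` → m = 67
`num = m % 15` → num = 7
`m = m // 15` → m = 4
`ans = m ** 3 + num` → ans = 71
So num = 7

Answer: 7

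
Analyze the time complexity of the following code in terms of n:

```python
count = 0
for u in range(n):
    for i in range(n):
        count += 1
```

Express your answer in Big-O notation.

Each loop level contributes: n × n. Multiplying the contributions gives O(n^2).

Answer: O(n^2)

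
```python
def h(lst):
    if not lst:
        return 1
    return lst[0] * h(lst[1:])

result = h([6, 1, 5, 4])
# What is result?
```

Product over [6, 1, 5, 4] = 6 * 1 * 5 * 4 = 120

Answer: 120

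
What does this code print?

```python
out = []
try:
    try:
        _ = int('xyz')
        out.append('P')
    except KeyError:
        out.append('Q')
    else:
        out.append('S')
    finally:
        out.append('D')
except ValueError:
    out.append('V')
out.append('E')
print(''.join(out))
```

Execution trace: 'D' (finally) → 'V' (outer except ValueError) → 'E' (after the try/except). Output: DVE

Answer: DVE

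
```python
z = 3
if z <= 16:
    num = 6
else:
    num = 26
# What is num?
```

Trace:
`z = 3` → z = 3
`if z <= 16: ...` → z <= 16 is True → num = 6
So num = 6

Answer: 6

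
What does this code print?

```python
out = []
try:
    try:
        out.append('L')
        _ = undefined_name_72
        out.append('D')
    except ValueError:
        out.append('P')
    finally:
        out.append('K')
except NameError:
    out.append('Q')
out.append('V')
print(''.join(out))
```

Execution trace: 'L' (try body) → 'K' (finally) → 'Q' (outer except NameError) → 'V' (after the try/except). Output: LKQV

Answer: LKQV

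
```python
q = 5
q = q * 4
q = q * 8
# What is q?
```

Trace:
`q = 5` → q = 5
`q = q * 4` → q = 20
`q = q * 8` → q = 160
So q = 160

Answer: 160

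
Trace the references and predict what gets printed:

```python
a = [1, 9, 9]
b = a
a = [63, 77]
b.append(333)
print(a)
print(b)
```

Key concept: rebinding vs mutation: a is rebound to a new list, b still points at the original.
Step by step:
`a = [1, 9, 9]` → a = [1, 9, 9]
`b = a` → b = [1, 9, 9] (same object as a)
`a = [63, 77]` → a = [63, 77]
`b.append(333)` → b = [1, 9, 9, 333]
`print(a)` → prints [63, 77]
`print(b)` → prints [1, 9, 9, 333]

Answer:
[63, 77]
[1, 9, 9, 333]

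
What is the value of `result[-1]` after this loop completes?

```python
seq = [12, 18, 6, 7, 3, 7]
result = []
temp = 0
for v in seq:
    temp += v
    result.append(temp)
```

Cumulative sum ends at 53
`result` takes the values: [] → [12] → [12, 30] → [12, 30, 36] → [12, 30, 36, 43] → [12, 30, 36, 43, 46] → [12, 30, 36, 43, 46, 53]
So `result[-1]` = 53

Answer: 53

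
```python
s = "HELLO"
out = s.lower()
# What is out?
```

Trace:
`s = "HELLO"` → s = 'HELLO'
`out = s.lower()` → out = 'hello'
So out = 'hello'

Answer: 'hello'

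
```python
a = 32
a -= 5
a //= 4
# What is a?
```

Trace:
`a = 32` → a = 32
`a -= 5` → a = 27
`a //= 4` → a = 6
So a = 6

Answer: 6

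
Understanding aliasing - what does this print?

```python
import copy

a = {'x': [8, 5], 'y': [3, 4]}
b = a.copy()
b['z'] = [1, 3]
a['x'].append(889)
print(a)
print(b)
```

Key concept: shallow copy of dict with mutable values.
Step by step:
`a = {'x': [8, 5], 'y': [3, 4]}` → a = {'x': [8, 5], 'y': [3, 4]}
`b = a.copy()` → b = {'x': [8, 5], 'y': [3, 4]}
`b['z'] = [1, 3]` → b = {'x': [8, 5], 'y': [3, 4], 'z': [1, 3]}
`a['x'].append(889)` → a = {'x': [8, 5, 889], 'y': [3, 4]}; b = {'x': [8, 5, 889], 'y': [3, 4], 'z': [1, 3]}
`print(a)` → prints {'x': [8, 5, 889], 'y': [3, 4]}
`print(b)` → prints {'x': [8, 5, 889], 'y': [3, 4], 'z': [1, 3]}

Answer:
{'x': [8, 5, 889], 'y': [3, 4]}
{'x': [8, 5, 889], 'y': [3, 4], 'z': [1, 3]}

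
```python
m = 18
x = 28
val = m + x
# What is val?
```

Trace:
`m = 18` → m = 18
`x = 28` → x = 28
`val = m + x` → val = 46
So val = 46

Answer: 46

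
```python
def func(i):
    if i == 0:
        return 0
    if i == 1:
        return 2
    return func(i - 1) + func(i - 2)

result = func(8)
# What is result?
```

Build up from base cases: func(0)=0, func(1)=2, func(2)=2, func(3)=4, func(4)=6, func(5)=10, func(6)=16, ..., func(8)=42

Answer: 42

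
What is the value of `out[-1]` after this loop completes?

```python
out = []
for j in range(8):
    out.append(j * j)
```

Last element of squares 0 to 7
`out` takes the values: [] → [0] → [0, 1] → [0, 1, 4] → [0, 1, 4, 9] → [0, 1, 4, 9, 16] → [0, 1, 4, 9, 16, 25] → [0, 1, 4, 9, 16, 25, 36] → [0, 1, 4, 9, 16, 25, 36, 49]
So `out[-1]` = 49

Answer: 49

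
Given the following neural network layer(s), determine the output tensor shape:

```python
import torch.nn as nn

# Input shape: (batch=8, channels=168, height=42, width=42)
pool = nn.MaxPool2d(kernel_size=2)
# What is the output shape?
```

Input: (8, 168, 42, 42) -> Output: (8, 168, 21, 21)

Answer: (8, 168, 21, 21)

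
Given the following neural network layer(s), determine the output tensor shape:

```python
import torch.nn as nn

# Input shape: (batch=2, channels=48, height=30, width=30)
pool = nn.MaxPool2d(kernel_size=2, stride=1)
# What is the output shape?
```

Input: (2, 48, 30, 30) -> Output: (2, 48, 29, 29)

Answer: (2, 48, 29, 29)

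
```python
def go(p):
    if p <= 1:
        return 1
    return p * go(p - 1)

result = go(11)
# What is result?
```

go(11) = 11 * 10 * 9 * 8 * 7 * 6 * 5 * 4 * 3 * 2 * 1 = 39916800

Answer: 39916800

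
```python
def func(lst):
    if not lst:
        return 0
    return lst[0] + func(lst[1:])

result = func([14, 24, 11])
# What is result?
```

14 + 24 + 11 + 0 = 49

Answer: 49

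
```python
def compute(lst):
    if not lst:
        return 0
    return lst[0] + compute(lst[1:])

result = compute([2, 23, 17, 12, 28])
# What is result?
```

2 + 23 + 17 + 12 + 28 + 0 = 82

Answer: 82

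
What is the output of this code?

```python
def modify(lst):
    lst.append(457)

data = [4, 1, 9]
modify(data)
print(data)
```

Key concept: function modifies passed list.
Step by step:
`data = [4, 1, 9]` → data = [4, 1, 9]
`modify(data)` → data = [4, 1, 9, 457]
`print(data)` → prints [4, 1, 9, 457]

Answer: [4, 1, 9, 457]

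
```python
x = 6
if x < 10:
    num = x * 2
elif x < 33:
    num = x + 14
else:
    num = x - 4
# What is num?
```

Trace:
`x = 6` → x = 6
`if x < 10: ...` → x < 10 is True → num = 12
So num = 12

Answer: 12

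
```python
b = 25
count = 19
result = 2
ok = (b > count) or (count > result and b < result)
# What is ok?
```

Trace:
`b = 25` → b = 25
`count = 19` → count = 19
`result = 2` → result = 2
`ok = (b > count) or (count > result and b < result)` → ok = True
So ok = True

Answer: True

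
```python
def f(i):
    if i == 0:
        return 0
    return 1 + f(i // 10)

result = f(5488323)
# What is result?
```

Count of digits of 5488323: 7

Answer: 7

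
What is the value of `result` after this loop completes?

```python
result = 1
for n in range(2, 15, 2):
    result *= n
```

Product of even numbers 2 to 14
`result` takes the values: 1 → 2 → 8 → 48 → 384 → 3840 → 46080 → 645120

Answer: 645120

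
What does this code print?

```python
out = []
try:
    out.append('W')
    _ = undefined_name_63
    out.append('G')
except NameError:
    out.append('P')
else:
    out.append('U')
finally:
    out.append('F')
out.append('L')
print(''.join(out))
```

Execution trace: 'W' (try body) → 'P' (except NameError) → 'F' (finally) → 'L' (after the try/except). Output: WPFL

Answer: WPFL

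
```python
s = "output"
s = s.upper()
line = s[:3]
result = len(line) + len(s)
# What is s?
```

Trace:
`s = "output"` → s = 'output'
`s = s.upper()` → s = 'OUTPUT'
`line = s[:3]` → line = 'OUT'
`result = len(line) + len(s)` → result = 9
So s = 'OUTPUT'

Answer: 'OUTPUT'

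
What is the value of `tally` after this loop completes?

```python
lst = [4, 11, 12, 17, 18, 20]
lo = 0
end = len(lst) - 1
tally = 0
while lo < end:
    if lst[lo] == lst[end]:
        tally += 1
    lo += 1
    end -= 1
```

Count matching pairs from ends
`tally` takes the values: 0

Answer: 0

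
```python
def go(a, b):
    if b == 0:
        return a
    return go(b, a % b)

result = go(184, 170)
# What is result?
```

go(184, 170) -> go(170, 14) -> go(14, 2) -> go(2, 0) -> 2

Answer: 2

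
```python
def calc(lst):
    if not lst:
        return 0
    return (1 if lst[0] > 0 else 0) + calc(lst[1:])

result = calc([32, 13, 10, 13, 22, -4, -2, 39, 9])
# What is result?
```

Count of positive elements in [32, 13, 10, 13, 22, -4, -2, 39, 9] = 7

Answer: 7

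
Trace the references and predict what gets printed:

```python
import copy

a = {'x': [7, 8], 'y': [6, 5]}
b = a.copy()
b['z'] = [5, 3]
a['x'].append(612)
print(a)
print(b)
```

Key concept: shallow copy of dict with mutable values.
Step by step:
`a = {'x': [7, 8], 'y': [6, 5]}` → a = {'x': [7, 8], 'y': [6, 5]}
`b = a.copy()` → b = {'x': [7, 8], 'y': [6, 5]}
`b['z'] = [5, 3]` → b = {'x': [7, 8], 'y': [6, 5], 'z': [5, 3]}
`a['x'].append(612)` → a = {'x': [7, 8, 612], 'y': [6, 5]}; b = {'x': [7, 8, 612], 'y': [6, 5], 'z': [5, 3]}
`print(a)` → prints {'x': [7, 8, 612], 'y': [6, 5]}
`print(b)` → prints {'x': [7, 8, 612], 'y': [6, 5], 'z': [5, 3]}

Answer:
{'x': [7, 8, 612], 'y': [6, 5]}
{'x': [7, 8, 612], 'y': [6, 5], 'z': [5, 3]}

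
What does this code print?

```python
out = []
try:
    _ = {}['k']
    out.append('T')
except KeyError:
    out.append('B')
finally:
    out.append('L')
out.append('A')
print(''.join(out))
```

Execution trace: 'B' (except KeyError) → 'L' (finally) → 'A' (after the try/except). Output: BLA

Answer: BLA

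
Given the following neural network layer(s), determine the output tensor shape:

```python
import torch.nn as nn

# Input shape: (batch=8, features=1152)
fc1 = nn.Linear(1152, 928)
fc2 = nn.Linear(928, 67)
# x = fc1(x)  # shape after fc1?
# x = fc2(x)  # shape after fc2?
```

Input: (8, 1152) -> after fc1: (8, 928) -> Output: (8, 67)

Answer: (8, 67)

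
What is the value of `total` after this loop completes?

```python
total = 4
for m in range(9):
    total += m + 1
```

Start at 4, add 1 to 9 = 49
`total` takes the values: 4 → 5 → 7 → 10 → 14 → 19 → 25 → 32 → 40 → 49

Answer: 49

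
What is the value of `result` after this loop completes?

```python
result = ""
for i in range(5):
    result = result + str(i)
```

Concatenate digits 0 to 4
`result` takes the values: "" → "0" → "01" → "012" → "0123" → "01234"

Answer: "01234"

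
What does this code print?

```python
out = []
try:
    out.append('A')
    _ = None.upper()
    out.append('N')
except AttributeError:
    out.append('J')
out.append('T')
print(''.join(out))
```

Execution trace: 'A' (try body) → 'J' (except AttributeError) → 'T' (after the try/except). Output: AJT

Answer: AJT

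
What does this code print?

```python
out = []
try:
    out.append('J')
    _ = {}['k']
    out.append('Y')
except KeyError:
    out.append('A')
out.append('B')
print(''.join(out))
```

Execution trace: 'J' (try body) → 'A' (except KeyError) → 'B' (after the try/except). Output: JAB

Answer: JAB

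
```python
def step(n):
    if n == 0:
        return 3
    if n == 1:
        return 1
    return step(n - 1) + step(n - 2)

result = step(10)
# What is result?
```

Build up from base cases: step(0)=3, step(1)=1, step(2)=4, step(3)=5, step(4)=9, step(5)=14, step(6)=23, ..., step(10)=157

Answer: 157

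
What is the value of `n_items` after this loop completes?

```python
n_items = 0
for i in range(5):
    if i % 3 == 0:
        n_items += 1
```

Count numbers divisible by 3 in range(5)
`n_items` takes the values: 0 → 1 → 2

Answer: 2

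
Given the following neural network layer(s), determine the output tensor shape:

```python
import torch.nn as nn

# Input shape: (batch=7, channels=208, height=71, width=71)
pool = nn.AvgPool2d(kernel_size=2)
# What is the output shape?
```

Input: (7, 208, 71, 71) -> Output: (7, 208, 35, 35)

Answer: (7, 208, 35, 35)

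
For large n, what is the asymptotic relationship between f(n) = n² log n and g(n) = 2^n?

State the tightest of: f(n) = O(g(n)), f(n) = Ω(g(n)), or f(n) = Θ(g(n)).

n² log n vs 2^n: f(n) = O(g(n)) but not Ω(g(n)) — 2^n grows strictly faster than n² log n.

Answer: f(n) = O(g(n)) but not Ω(g(n)) — 2^n grows strictly faster than n² log n.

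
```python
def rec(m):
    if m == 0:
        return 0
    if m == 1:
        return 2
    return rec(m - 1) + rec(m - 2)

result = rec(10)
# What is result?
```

Build up from base cases: rec(0)=0, rec(1)=2, rec(2)=2, rec(3)=4, rec(4)=6, rec(5)=10, rec(6)=16, ..., rec(10)=110

Answer: 110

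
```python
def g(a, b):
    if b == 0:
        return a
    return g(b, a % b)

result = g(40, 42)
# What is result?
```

g(40, 42) -> g(42, 40) -> g(40, 2) -> g(2, 0) -> 2

Answer: 2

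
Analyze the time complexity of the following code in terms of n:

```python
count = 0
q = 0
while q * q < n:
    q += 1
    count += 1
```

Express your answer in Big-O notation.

Each loop level contributes: √n. Multiplying the contributions gives O(√n).

Answer: O(√n)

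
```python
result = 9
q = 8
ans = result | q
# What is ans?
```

Trace:
`result = 9` → result = 9
`q = 8` → q = 8
`ans = result | q` → ans = 9
So ans = 9

Answer: 9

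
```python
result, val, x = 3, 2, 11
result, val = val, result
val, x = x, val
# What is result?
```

Trace:
`result, val, x = 3, 2, 11` → result = 3; val = 2; x = 11
`result, val = val, result` → result = 2; val = 3
`val, x = x, val` → val = 11; x = 3
So result = 2

Answer: 2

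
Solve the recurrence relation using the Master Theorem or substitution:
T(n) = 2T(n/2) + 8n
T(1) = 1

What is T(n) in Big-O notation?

By Master Theorem: a=2, b=2, f(n)=8n. Since log_2(2) = 1 and f(n) = Θ(n^1), Case 2 applies. T(n) = O(n log n).

Answer: O(n log n)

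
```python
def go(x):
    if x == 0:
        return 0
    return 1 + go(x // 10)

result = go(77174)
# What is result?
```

Count of digits of 77174: 5

Answer: 5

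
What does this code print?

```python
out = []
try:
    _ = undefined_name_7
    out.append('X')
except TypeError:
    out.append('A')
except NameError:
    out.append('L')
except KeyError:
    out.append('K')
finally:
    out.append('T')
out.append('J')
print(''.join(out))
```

Execution trace: 'L' (except NameError) → 'T' (finally) → 'J' (after the try/except). Output: LTJ

Answer: LTJ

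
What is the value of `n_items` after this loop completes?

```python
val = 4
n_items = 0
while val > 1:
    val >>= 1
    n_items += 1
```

Count right shifts until 1
`n_items` takes the values: 0 → 1 → 2

Answer: 2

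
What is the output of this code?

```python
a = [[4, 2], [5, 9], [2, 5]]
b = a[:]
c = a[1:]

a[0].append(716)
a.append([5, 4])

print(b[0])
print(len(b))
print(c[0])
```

Key concept: slice with nested mutation.
Step by step:
`a = [[4, 2], [5, 9], [2, 5]]` → a = [[4, 2], [5, 9], [2, 5]]
`b = a[:]` → b = [[4, 2], [5, 9], [2, 5]]
`c = a[1:]` → c = [[5, 9], [2, 5]]
`a[0].append(716)` → a = [[4, 2, 716], [5, 9], [2, 5]]; b = [[4, 2, 716], [5, 9], [2, 5]]
`a.append([5, 4])` → a = [[4, 2, 716], [5, 9], [2, 5], [5, 4]]
`print(b[0])` → prints [4, 2, 716]
`print(len(b))` → prints 3
`print(c[0])` → prints [5, 9]

Answer:
[4, 2, 716]
3
[5, 9]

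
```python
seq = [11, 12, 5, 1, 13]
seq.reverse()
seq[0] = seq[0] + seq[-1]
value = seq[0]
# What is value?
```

Trace:
`seq = [11, 12, 5, 1, 13]` → seq = [11, 12, 5, 1, 13]
`seq.reverse()` → seq = [13, 1, 5, 12, 11]
`seq[0] = seq[0] + seq[-1]` → seq = [24, 1, 5, 12, 11]
`value = seq[0]` → value = 24
So value = 24

Answer: 24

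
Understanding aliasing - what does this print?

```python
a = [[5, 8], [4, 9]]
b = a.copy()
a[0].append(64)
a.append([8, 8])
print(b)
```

Key concept: shallow copy with nested lists.
Step by step:
`a = [[5, 8], [4, 9]]` → a = [[5, 8], [4, 9]]
`b = a.copy()` → b = [[5, 8], [4, 9]]
`a[0].append(64)` → a = [[5, 8, 64], [4, 9]]; b = [[5, 8, 64], [4, 9]]
`a.append([8, 8])` → a = [[5, 8, 64], [4, 9], [8, 8]]
`print(b)` → prints [[5, 8, 64], [4, 9]]

Answer: [[5, 8, 64], [4, 9]]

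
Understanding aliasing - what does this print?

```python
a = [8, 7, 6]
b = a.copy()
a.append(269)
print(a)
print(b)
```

Key concept: list.copy() creates independent copy.
Step by step:
`a = [8, 7, 6]` → a = [8, 7, 6]
`b = a.copy()` → b = [8, 7, 6]
`a.append(269)` → a = [8, 7, 6, 269]
`print(a)` → prints [8, 7, 6, 269]
`print(b)` → prints [8, 7, 6]

Answer:
[8, 7, 6, 269]
[8, 7, 6]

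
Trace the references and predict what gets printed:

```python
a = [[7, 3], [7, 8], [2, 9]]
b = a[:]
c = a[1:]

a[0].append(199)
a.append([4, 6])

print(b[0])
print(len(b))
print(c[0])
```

Key concept: slice with nested mutation.
Step by step:
`a = [[7, 3], [7, 8], [2, 9]]` → a = [[7, 3], [7, 8], [2, 9]]
`b = a[:]` → b = [[7, 3], [7, 8], [2, 9]]
`c = a[1:]` → c = [[7, 8], [2, 9]]
`a[0].append(199)` → a = [[7, 3, 199], [7, 8], [2, 9]]; b = [[7, 3, 199], [7, 8], [2, 9]]
`a.append([4, 6])` → a = [[7, 3, 199], [7, 8], [2, 9], [4, 6]]
`print(b[0])` → prints [7, 3, 199]
`print(len(b))` → prints 3
`print(c[0])` → prints [7, 8]

Answer:
[7, 3, 199]
3
[7, 8]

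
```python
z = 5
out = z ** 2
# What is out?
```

Trace:
`z = 5` → z = 5
`out = z ** 2` → out = 25
So out = 25

Answer: 25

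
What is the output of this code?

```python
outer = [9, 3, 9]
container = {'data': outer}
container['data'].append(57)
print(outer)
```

Key concept: dict holds reference to list.
Step by step:
`outer = [9, 3, 9]` → outer = [9, 3, 9]
`container = {'data': outer}` → container = {'data': [9, 3, 9]}
`container['data'].append(57)` → outer = [9, 3, 9, 57]; container = {'data': [9, 3, 9, 57]}
`print(outer)` → prints [9, 3, 9, 57]

Answer: [9, 3, 9, 57]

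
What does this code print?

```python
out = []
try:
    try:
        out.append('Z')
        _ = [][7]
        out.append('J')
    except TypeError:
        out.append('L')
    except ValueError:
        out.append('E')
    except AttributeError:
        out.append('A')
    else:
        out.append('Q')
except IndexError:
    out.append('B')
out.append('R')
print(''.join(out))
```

Execution trace: 'Z' (try body) → 'B' (outer except IndexError) → 'R' (after the try/except). Output: ZBR

Answer: ZBR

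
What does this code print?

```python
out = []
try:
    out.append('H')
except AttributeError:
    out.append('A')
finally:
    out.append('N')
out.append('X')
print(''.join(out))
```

Execution trace: 'H' (try body, no exception) → 'N' (finally) → 'X' (after the try/except). Output: HNX

Answer: HNX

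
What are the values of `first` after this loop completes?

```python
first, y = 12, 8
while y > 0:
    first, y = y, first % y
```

GCD of 12 and 8
`first` takes the values: 12 → 8 → 4

Answer: 4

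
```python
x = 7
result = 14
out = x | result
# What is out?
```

Trace:
`x = 7` → x = 7
`result = 14` → result = 14
`out = x | result` → out = 15
So out = 15

Answer: 15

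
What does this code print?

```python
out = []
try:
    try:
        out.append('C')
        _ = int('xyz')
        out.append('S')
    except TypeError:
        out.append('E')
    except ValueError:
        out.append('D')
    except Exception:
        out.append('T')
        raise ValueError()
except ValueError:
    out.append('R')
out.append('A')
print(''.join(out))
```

Execution trace: 'C' (inner try body) → 'D' (inner except ValueError) → 'A' (after the try/except). Output: CDA

Answer: CDA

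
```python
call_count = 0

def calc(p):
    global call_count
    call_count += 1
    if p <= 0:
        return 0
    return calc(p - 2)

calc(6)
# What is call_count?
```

Linear recursion stepping by 2: 4 calls from p=6 down to ≤0.

Answer: 4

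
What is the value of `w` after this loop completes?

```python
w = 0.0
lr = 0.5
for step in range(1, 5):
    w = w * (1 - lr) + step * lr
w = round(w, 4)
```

Moving average with lr=0.5
`w` takes the values: 0.0 → 0.5 → 1.25 → 2.125 → 3.0625

Answer: 3.0625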